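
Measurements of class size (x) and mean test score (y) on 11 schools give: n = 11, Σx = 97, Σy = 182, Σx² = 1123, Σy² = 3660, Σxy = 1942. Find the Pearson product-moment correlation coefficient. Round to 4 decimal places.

S_xy = nΣxy − ΣxΣy = 11·1942 − 97·182 = 21362 − 17654 = 3708
S_xx = nΣx² − (Σx)² = 11·1123 − 97² = 12353 − 9409 = 2944
S_yy = nΣy² − (Σy)² = 11·3660 − 182² = 40260 − 33124 = 7136
r = S_xy / √(S_xx·S_yy) = 3708 / √(2944·7136) = 3708 / √21008384 = 3708 / 4583.4904 = 0.8090

0.8090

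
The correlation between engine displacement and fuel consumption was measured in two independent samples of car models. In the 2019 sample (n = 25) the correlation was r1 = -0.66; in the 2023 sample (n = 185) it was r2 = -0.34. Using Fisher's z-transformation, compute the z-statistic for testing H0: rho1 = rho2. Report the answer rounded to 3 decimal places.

-1.944

Fisher z-transforms: z1 = atanh(-0.66) = -0.792814, z2 = atanh(-0.34) = -0.354093; difference d = -0.438721
Var(d) = 1/22 + 1/182 = 0.0454545 + 0.0054945 = 0.0509490
z = d/√Var(d) = -0.438721 / √0.0509490 = -0.438721 / 0.225719 = -1.944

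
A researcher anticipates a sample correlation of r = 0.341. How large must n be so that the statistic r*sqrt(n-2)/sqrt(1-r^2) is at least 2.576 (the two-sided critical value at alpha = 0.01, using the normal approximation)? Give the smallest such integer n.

r√(n−2)/√(1−r²) ≥ 2.576  ⇔  n−2 ≥ (2.576)²·(1−r²)/r²
(1−r²)/r² = (1−0.116281)/0.116281 = 7.5999
n ≥ 2 + 6.635776·7.5999 = 2 + 50.4312 = 52.4312
⌈52.4312⌉ = 53

53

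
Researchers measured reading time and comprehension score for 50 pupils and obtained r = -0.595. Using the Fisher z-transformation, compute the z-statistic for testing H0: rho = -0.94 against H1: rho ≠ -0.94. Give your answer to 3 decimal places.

7.217

Fisher z: atanh(-0.595) = -0.685371, atanh(-0.94) = -1.738049
z = (z_r − z_0)·√(n−3) = (-0.685371 − (-1.738049))·√47 = 1.052678 · 6.855655 = 7.217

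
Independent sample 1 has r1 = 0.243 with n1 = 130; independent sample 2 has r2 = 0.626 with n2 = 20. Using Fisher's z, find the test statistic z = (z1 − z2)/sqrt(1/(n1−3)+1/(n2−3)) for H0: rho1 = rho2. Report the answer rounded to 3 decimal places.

-1.885

z1 = atanh(0.243) = 0.247960,  z2 = atanh(0.626) = 0.734811
SE = √(1/(n1−3) + 1/(n2−3)) = √(1/127 + 1/17) = √(0.0078740 + 0.0588235) = √0.0666975 = 0.258259
z = (z1 − z2)/SE = (0.247960 − 0.734811) / 0.258259 = -0.486851 / 0.258259 = -1.885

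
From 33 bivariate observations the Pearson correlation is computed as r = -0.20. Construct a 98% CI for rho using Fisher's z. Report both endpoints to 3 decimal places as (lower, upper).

Fisher z: z_r = atanh(r) = ½·ln((1+(-0.20))/(1−(-0.20))) = -0.202733
SE(z) = 1/√(n−3) = 1/√30 = 0.182574
98% ⇒ z* = 2.326; margin = 2.326·0.182574 = 0.424667
CI on z-scale: (-0.627400, 0.221934)
Back-transform: tanh(-0.627400) = -0.556259, tanh(0.221934) = 0.218361

(-0.556, 0.218)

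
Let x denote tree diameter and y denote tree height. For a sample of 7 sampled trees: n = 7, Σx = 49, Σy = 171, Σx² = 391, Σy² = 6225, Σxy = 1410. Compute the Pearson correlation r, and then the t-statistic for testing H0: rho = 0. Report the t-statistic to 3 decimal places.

S_xy = nΣxy − ΣxΣy = 7·1410 − 49·171 = 9870 − 8379 = 1491
S_xx = nΣx² − (Σx)² = 7·391 − 49² = 2737 − 2401 = 336
S_yy = nΣy² − (Σy)² = 7·6225 − 171² = 43575 − 29241 = 14334
r = S_xy / √(S_xx·S_yy) = 1491 / √(336·14334) = 1491 / √4816224 = 1491 / 2194.5897 = 0.6794
t = r·√(n−2)/√(1−r²) = 0.6794·√5 / √(1−0.461584) = 1.519185 / 0.733768 = 2.070

2.070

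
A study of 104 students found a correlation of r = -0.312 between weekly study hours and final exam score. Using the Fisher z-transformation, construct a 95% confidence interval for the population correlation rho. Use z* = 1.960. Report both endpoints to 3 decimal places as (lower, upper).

(-0.476, -0.127)

Fisher z: z_r = atanh(r) = ½·ln((1+(-0.312))/(1−(-0.312))) = -0.322760
SE(z) = 1/√(n−3) = 1/√101 = 0.099504
95% ⇒ z* = 1.960; margin = 1.960·0.099504 = 0.195028
CI on z-scale: (-0.517788, -0.127732)
Back-transform: tanh(-0.517788) = -0.475991, tanh(-0.127732) = -0.127042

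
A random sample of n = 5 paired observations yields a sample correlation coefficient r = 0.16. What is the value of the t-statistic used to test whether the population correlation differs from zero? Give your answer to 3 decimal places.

t = r·√(n−2) / √(1−r²) with r = 0.16, n = 5
  = 0.16·√3 / √(1 − 0.0256)
  = 0.16·1.732051 / 0.987117
  = 0.277128 / 0.987117 = 0.281

0.281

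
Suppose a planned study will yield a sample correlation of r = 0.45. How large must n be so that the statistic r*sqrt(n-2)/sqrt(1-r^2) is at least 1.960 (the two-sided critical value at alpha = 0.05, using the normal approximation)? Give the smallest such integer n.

18

Need r·√(n−2)/√(1−r²) ≥ 1.960
√(n−2) ≥ 1.960·√(1−0.2025) / 0.45 = 1.960·0.893029 / 0.45 = 3.8896
n−2 ≥ 15.1290  ⇒  n ≥ 17.1290
Smallest integer n = 18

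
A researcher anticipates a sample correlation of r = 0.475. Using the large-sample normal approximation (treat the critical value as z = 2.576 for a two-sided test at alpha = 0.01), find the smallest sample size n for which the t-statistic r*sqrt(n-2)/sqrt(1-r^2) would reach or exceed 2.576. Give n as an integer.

Need r·√(n−2)/√(1−r²) ≥ 2.576
√(n−2) ≥ 2.576·√(1−0.225625) / 0.475 = 2.576·0.879986 / 0.475 = 4.7723
n−2 ≥ 22.7748  ⇒  n ≥ 24.7748
Smallest integer n = 25

25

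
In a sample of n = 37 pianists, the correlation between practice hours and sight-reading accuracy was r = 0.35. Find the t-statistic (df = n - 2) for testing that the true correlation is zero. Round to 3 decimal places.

1 − r² = 1 − 0.1225 = 0.8775;  √(1−r²) = 0.936750
√(n−2) = √35 = 5.916080
t = r·√(n−2)/√(1−r²) = 0.35 · 5.916080 / 0.936750 = 2.210

2.210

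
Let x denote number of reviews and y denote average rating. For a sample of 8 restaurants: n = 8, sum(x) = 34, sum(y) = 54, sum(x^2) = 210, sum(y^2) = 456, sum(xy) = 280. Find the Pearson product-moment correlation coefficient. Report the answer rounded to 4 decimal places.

0.6523

Numerator: nΣxy − (Σx)(Σy) = 8·280 − (34)(54) = 404
Denominator: √[(nΣx²−(Σx)²)(nΣy²−(Σy)²)]
  nΣx²−(Σx)² = 8·210 − 1156 = 524;  nΣy²−(Σy)² = 8·456 − 2916 = 732
  √(524·732) = √383568 = 619.3287
r = 404 / 619.3287 = 0.6523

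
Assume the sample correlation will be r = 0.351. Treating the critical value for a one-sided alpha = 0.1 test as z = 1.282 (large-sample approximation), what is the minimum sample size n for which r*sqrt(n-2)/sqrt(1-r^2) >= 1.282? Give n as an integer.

14

r√(n−2)/√(1−r²) ≥ 1.282  ⇔  n−2 ≥ (1.282)²·(1−r²)/r²
(1−r²)/r² = (1−0.123201)/0.123201 = 7.1168
n ≥ 2 + 1.643524·7.1168 = 2 + 11.6966 = 13.6966
⌈13.6966⌉ = 14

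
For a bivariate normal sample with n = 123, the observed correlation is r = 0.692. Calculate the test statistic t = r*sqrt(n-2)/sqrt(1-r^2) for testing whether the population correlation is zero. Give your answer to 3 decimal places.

1 − r² = 1 − 0.478864 = 0.521136;  √(1−r²) = 0.721897
√(n−2) = √121 = 11.000000
t = r·√(n−2)/√(1−r²) = 0.692 · 11.000000 / 0.721897 = 10.544

10.544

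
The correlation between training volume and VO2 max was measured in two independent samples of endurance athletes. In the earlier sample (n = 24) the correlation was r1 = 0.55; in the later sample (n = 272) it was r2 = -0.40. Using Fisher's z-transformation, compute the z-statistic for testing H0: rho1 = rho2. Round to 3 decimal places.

z1 = atanh(0.55) = 0.618381,  z2 = atanh(-0.40) = -0.423649
SE = √(1/(n1−3) + 1/(n2−3)) = √(1/21 + 1/269) = √(0.0476190 + 0.0037175) = √0.0513365 = 0.226576
z = (z1 − z2)/SE = (0.618381 − (-0.423649)) / 0.226576 = 1.042030 / 0.226576 = 4.599

4.599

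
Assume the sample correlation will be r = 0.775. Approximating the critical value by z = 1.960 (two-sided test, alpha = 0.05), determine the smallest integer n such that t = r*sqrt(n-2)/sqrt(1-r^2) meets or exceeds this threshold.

Need r·√(n−2)/√(1−r²) ≥ 1.960
√(n−2) ≥ 1.960·√(1−0.600625) / 0.775 = 1.960·0.631961 / 0.775 = 1.5982
n−2 ≥ 2.5542  ⇒  n ≥ 4.5542
Smallest integer n = 5

5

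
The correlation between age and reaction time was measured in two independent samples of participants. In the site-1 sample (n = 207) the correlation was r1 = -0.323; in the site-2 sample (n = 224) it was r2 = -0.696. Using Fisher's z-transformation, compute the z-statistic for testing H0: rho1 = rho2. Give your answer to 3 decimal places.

z1 = atanh(-0.323) = -0.334993,  z2 = atanh(-0.696) = -0.859500
SE = √(1/(n1−3) + 1/(n2−3)) = √(1/204 + 1/221) = √(0.0049020 + 0.0045249) = √0.0094269 = 0.097092
z = (z1 − z2)/SE = (-0.334993 − (-0.859500)) / 0.097092 = 0.524507 / 0.097092 = 5.402

5.402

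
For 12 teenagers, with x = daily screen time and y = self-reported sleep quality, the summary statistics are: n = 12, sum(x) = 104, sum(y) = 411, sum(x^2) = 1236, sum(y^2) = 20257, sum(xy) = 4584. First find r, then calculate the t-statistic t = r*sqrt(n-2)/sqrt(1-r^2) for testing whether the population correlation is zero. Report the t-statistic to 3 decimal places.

S_xy = nΣxy − ΣxΣy = 12·4584 − 104·411 = 55008 − 42744 = 12264
S_xx = nΣx² − (Σx)² = 12·1236 − 104² = 14832 − 10816 = 4016
S_yy = nΣy² − (Σy)² = 12·20257 − 411² = 243084 − 168921 = 74163
r = S_xy / √(S_xx·S_yy) = 12264 / √(4016·74163) = 12264 / √297838608 = 12264 / 17258.0013 = 0.7106
t = r·√(n−2)/√(1−r²) = 0.7106·√10 / √(1−0.504952) = 2.247115 / 0.703596 = 3.194

3.194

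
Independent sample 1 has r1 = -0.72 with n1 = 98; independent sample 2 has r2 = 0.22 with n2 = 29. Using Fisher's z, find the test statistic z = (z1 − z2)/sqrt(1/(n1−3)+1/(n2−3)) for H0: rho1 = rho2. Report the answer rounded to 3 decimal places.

-5.111

z1 = atanh(-0.72) = -0.907645,  z2 = atanh(0.22) = 0.223656
SE = √(1/(n1−3) + 1/(n2−3)) = √(1/95 + 1/26) = √(0.0105263 + 0.0384615) = √0.0489878 = 0.221332
z = (z1 − z2)/SE = (-0.907645 − 0.223656) / 0.221332 = -1.131301 / 0.221332 = -5.111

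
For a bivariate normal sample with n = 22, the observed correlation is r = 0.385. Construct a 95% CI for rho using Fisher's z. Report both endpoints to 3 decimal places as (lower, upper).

(-0.044, 0.694)

z_r = atanh(0.385) = 0.405917;  SE = 1/√(n−3) = 1/√19 = 0.229416
z-limits: 0.405917 ± 1.960·0.229416 = 0.405917 ± 0.449655 = [-0.043738, 0.855572]
ρ-limits: (tanh -0.043738, tanh 0.855572) = (-0.044, 0.694)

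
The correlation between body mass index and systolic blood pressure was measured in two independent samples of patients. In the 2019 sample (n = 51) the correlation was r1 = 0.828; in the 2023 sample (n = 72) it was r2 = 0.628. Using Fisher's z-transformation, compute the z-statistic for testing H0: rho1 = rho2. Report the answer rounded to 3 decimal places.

2.360

Fisher z-transforms: z1 = atanh(0.828) = 1.181742, z2 = atanh(0.628) = 0.738107; difference d = 0.443635
Var(d) = 1/48 + 1/69 = 0.0208333 + 0.0144928 = 0.0353261
z = d/√Var(d) = 0.443635 / √0.0353261 = 0.443635 / 0.187952 = 2.360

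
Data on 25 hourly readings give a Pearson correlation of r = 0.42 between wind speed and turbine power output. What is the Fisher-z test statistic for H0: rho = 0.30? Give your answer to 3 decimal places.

0.648

z_r = atanh(0.42) = 0.447692,  z_0 = atanh(0.30) = 0.309520
SE = 1/√(n−3) = 1/√22 = 0.213201
z = (z_r − z_0)/SE = (0.447692 − 0.309520) / 0.213201 = 0.138172 / 0.213201 = 0.648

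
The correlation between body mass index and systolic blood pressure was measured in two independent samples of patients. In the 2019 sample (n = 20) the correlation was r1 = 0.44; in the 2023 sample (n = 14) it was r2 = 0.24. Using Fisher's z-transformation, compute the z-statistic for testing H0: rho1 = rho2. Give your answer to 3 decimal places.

0.588

Fisher z-transforms: z1 = atanh(0.44) = 0.472231, z2 = atanh(0.24) = 0.244774; difference d = 0.227457
Var(d) = 1/17 + 1/11 = 0.0588235 + 0.0909091 = 0.1497326
z = d/√Var(d) = 0.227457 / √0.1497326 = 0.227457 / 0.386953 = 0.588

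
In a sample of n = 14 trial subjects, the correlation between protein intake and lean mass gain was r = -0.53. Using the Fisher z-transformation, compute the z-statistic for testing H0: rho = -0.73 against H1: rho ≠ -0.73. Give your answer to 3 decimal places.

Fisher z: atanh(-0.53) = -0.590145, atanh(-0.73) = -0.928727
z = (z_r − z_0)·√(n−3) = (-0.590145 − (-0.928727))·√11 = 0.338582 · 3.316625 = 1.123

1.123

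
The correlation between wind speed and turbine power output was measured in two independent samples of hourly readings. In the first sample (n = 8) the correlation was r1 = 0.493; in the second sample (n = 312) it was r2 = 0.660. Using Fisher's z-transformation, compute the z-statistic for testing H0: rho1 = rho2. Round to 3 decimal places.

-0.561

Fisher z-transforms: z1 = atanh(0.493) = 0.540016, z2 = atanh(0.660) = 0.792814; difference d = -0.252798
Var(d) = 1/5 + 1/309 = 0.2000000 + 0.0032362 = 0.2032362
z = d/√Var(d) = -0.252798 / √0.2032362 = -0.252798 / 0.450817 = -0.561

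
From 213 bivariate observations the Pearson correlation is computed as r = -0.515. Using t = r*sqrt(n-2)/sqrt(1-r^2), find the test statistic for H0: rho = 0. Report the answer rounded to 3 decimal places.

t = r·√(n−2) / √(1−r²) with r = -0.515, n = 213
  = -0.515·√211 / √(1 − 0.265225)
  = -0.515·14.525839 / 0.857190
  = -7.480807 / 0.857190 = -8.727

-8.727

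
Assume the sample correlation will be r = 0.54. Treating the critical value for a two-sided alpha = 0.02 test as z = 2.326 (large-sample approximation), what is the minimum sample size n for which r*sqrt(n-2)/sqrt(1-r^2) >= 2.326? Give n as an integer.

r√(n−2)/√(1−r²) ≥ 2.326  ⇔  n−2 ≥ (2.326)²·(1−r²)/r²
(1−r²)/r² = (1−0.2916)/0.2916 = 2.4294
n ≥ 2 + 5.410276·2.4294 = 2 + 13.1437 = 15.1437
⌈15.1437⌉ = 16

16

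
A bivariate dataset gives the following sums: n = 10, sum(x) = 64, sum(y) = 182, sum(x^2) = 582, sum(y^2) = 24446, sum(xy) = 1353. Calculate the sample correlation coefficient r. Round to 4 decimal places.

Numerator: nΣxy − (Σx)(Σy) = 10·1353 − (64)(182) = 1882
Denominator: √[(nΣx²−(Σx)²)(nΣy²−(Σy)²)]
  nΣx²−(Σx)² = 10·582 − 4096 = 1724;  nΣy²−(Σy)² = 10·24446 − 33124 = 211336
  √(1724·211336) = √364343264 = 19087.7779
r = 1882 / 19087.7779 = 0.0986

0.0986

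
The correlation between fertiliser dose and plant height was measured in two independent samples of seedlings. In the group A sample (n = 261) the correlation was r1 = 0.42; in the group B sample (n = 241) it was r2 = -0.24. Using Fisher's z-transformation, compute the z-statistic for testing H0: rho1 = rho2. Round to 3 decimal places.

7.705

z1 = atanh(0.42) = 0.447692,  z2 = atanh(-0.24) = -0.244774
SE = √(1/(n1−3) + 1/(n2−3)) = √(1/258 + 1/238) = √(0.0038760 + 0.0042017) = √0.0080777 = 0.089876
z = (z1 − z2)/SE = (0.447692 − (-0.244774)) / 0.089876 = 0.692466 / 0.089876 = 7.705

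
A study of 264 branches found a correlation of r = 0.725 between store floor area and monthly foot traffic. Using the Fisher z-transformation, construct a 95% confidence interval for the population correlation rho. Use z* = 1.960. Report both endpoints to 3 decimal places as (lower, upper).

z_r = atanh(0.725) = 0.918106;  SE = 1/√(n−3) = 1/√261 = 0.061898
z-limits: 0.918106 ± 1.960·0.061898 = 0.918106 ± 0.121320 = [0.796786, 1.039426]
ρ-limits: (tanh 0.796786, tanh 1.039426) = (0.662, 0.778)

(0.662, 0.778)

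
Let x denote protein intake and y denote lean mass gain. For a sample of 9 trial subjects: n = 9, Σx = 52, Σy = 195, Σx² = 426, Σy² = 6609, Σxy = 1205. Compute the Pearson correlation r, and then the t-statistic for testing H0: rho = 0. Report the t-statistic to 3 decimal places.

S_xy = nΣxy − ΣxΣy = 9·1205 − 52·195 = 10845 − 10140 = 705
S_xx = nΣx² − (Σx)² = 9·426 − 52² = 3834 − 2704 = 1130
S_yy = nΣy² − (Σy)² = 9·6609 − 195² = 59481 − 38025 = 21456
r = S_xy / √(S_xx·S_yy) = 705 / √(1130·21456) = 705 / √24245280 = 705 / 4923.9496 = 0.1432
t = r·√(n−2)/√(1−r²) = 0.1432·√7 / √(1−0.020506) = 0.378872 / 0.989694 = 0.383

0.383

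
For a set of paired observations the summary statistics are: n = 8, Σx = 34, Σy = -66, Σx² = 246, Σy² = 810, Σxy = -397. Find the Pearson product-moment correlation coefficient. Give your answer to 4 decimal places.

-0.7097

Numerator: nΣxy − (Σx)(Σy) = 8·(-397) − (34)(-66) = -932
Denominator: √[(nΣx²−(Σx)²)(nΣy²−(Σy)²)]
  nΣx²−(Σx)² = 8·246 − 1156 = 812;  nΣy²−(Σy)² = 8·810 − 4356 = 2124
  √(812·2124) = √1724688 = 1313.2738
r = -932 / 1313.2738 = -0.7097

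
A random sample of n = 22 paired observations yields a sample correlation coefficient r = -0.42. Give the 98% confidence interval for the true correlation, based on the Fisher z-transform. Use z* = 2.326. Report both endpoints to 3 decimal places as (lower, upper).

(-0.754, 0.086)

Fisher z: z_r = atanh(r) = ½·ln((1+(-0.42))/(1−(-0.42))) = -0.447692
SE(z) = 1/√(n−3) = 1/√19 = 0.229416
98% ⇒ z* = 2.326; margin = 2.326·0.229416 = 0.533622
CI on z-scale: (-0.981314, 0.085930)
Back-transform: tanh(-0.981314) = -0.753634, tanh(0.085930) = 0.085719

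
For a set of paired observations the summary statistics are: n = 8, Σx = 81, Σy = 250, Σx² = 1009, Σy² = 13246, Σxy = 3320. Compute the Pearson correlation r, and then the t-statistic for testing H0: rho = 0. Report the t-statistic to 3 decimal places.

3.039

S_xy = nΣxy − ΣxΣy = 8·3320 − 81·250 = 26560 − 20250 = 6310
S_xx = nΣx² − (Σx)² = 8·1009 − 81² = 8072 − 6561 = 1511
S_yy = nΣy² − (Σy)² = 8·13246 − 250² = 105968 − 62500 = 43468
r = S_xy / √(S_xx·S_yy) = 6310 / √(1511·43468) = 6310 / √65680148 = 6310 / 8104.3290 = 0.7786
t = r·√(n−2)/√(1−r²) = 0.7786·√6 / √(1−0.606218) = 1.907173 / 0.627521 = 3.039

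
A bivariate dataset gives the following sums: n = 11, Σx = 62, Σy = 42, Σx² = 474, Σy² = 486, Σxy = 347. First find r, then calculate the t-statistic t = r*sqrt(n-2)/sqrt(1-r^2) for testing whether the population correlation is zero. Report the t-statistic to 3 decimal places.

S_xy = nΣxy − ΣxΣy = 11·347 − 62·42 = 3817 − 2604 = 1213
S_xx = nΣx² − (Σx)² = 11·474 − 62² = 5214 − 3844 = 1370
S_yy = nΣy² − (Σy)² = 11·486 − 42² = 5346 − 1764 = 3582
r = S_xy / √(S_xx·S_yy) = 1213 / √(1370·3582) = 1213 / √4907340 = 1213 / 2215.2517 = 0.5476
t = r·√(n−2)/√(1−r²) = 0.5476·√9 / √(1−0.299866) = 1.642800 / 0.836740 = 1.963

1.963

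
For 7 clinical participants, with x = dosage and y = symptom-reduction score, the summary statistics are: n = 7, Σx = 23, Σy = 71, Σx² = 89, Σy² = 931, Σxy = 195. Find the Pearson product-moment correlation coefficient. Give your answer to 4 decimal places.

S_xy = nΣxy − ΣxΣy = 7·195 − 23·71 = 1365 − 1633 = -268
S_xx = nΣx² − (Σx)² = 7·89 − 23² = 623 − 529 = 94
S_yy = nΣy² − (Σy)² = 7·931 − 71² = 6517 − 5041 = 1476
r = S_xy / √(S_xx·S_yy) = -268 / √(94·1476) = -268 / √138744 = -268 / 372.4836 = -0.7195

-0.7195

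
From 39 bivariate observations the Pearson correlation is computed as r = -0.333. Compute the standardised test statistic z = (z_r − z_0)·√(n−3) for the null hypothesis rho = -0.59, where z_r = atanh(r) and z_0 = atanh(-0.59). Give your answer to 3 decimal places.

1.989

Fisher z: atanh(-0.333) = -0.346199, atanh(-0.59) = -0.677666
z = (z_r − z_0)·√(n−3) = (-0.346199 − (-0.677666))·√36 = 0.331467 · 6.000000 = 1.989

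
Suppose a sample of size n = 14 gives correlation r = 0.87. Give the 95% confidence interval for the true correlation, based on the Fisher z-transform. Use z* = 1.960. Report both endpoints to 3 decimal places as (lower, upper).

Fisher z: z_r = atanh(r) = ½·ln((1+0.87)/(1−0.87)) = 1.333080
SE(z) = 1/√(n−3) = 1/√11 = 0.301511
95% ⇒ z* = 1.960; margin = 1.960·0.301511 = 0.590962
CI on z-scale: (0.742118, 1.924042)
Back-transform: tanh(0.742118) = 0.630423, tanh(1.924042) = 0.958249

(0.630, 0.958)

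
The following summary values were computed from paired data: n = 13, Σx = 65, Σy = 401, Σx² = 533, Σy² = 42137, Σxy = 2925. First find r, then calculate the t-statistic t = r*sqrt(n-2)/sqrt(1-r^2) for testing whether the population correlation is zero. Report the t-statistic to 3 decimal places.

S_xy = nΣxy − ΣxΣy = 13·2925 − 65·401 = 38025 − 26065 = 11960
S_xx = nΣx² − (Σx)² = 13·533 − 65² = 6929 − 4225 = 2704
S_yy = nΣy² − (Σy)² = 13·42137 − 401² = 547781 − 160801 = 386980
r = S_xy / √(S_xx·S_yy) = 11960 / √(2704·386980) = 11960 / √1046393920 = 11960 / 32348.0126 = 0.3697
t = r·√(n−2)/√(1−r²) = 0.3697·√11 / √(1−0.136678) = 1.226156 / 0.929151 = 1.320

1.320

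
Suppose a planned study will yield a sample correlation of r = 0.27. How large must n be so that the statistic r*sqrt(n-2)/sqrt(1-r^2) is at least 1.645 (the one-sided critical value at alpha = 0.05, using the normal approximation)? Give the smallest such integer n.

37

r√(n−2)/√(1−r²) ≥ 1.645  ⇔  n−2 ≥ (1.645)²·(1−r²)/r²
(1−r²)/r² = (1−0.0729)/0.0729 = 12.7174
n ≥ 2 + 2.706025·12.7174 = 2 + 34.4136 = 36.4136
⌈36.4136⌉ = 37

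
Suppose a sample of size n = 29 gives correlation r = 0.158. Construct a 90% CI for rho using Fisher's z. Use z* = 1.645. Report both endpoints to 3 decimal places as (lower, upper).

(-0.162, 0.448)

z_r = atanh(0.158) = 0.159335;  SE = 1/√(n−3) = 1/√26 = 0.196116
z-limits: 0.159335 ± 1.645·0.196116 = 0.159335 ± 0.322611 = [-0.163276, 0.481946]
ρ-limits: (tanh -0.163276, tanh 0.481946) = (-0.162, 0.448)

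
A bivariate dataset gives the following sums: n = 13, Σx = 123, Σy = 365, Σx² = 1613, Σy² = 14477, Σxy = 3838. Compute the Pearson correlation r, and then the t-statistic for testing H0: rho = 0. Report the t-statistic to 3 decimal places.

S_xy = nΣxy − ΣxΣy = 13·3838 − 123·365 = 49894 − 44895 = 4999
S_xx = nΣx² − (Σx)² = 13·1613 − 123² = 20969 − 15129 = 5840
S_yy = nΣy² − (Σy)² = 13·14477 − 365² = 188201 − 133225 = 54976
r = S_xy / √(S_xx·S_yy) = 4999 / √(5840·54976) = 4999 / √321059840 = 4999 / 17918.1428 = 0.2790
t = r·√(n−2)/√(1−r²) = 0.2790·√11 / √(1−0.077841) = 0.925338 / 0.960291 = 0.964

0.964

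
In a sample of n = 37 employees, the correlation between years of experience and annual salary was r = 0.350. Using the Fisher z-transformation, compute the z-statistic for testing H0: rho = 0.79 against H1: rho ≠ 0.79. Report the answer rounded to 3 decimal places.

z_r = atanh(0.350) = 0.365444,  z_0 = atanh(0.79) = 1.071432
SE = 1/√(n−3) = 1/√34 = 0.171499
z = (z_r − z_0)/SE = (0.365444 − 1.071432) / 0.171499 = -0.705988 / 0.171499 = -4.117

-4.117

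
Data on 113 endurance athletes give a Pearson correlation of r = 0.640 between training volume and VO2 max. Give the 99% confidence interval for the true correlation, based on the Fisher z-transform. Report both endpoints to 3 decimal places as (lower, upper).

(0.472, 0.763)

z_r = atanh(0.640) = 0.758174;  SE = 1/√(n−3) = 1/√110 = 0.095346
z-limits: 0.758174 ± 2.576·0.095346 = 0.758174 ± 0.245611 = [0.512563, 1.003785]
ρ-limits: (tanh 0.512563, tanh 1.003785) = (0.472, 0.763)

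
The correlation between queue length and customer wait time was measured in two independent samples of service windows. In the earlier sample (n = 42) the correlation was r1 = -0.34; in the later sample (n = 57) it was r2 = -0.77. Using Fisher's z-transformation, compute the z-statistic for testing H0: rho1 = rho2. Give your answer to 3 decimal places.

3.170

Fisher z-transforms: z1 = atanh(-0.34) = -0.354093, z2 = atanh(-0.77) = -1.020328; difference d = 0.666235
Var(d) = 1/39 + 1/54 = 0.0256410 + 0.0185185 = 0.0441595
z = d/√Var(d) = 0.666235 / √0.0441595 = 0.666235 / 0.210142 = 3.170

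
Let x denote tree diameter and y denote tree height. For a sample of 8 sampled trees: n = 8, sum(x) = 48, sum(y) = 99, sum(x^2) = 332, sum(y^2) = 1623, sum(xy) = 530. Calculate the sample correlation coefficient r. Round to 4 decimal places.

-0.4837

Numerator: nΣxy − (Σx)(Σy) = 8·530 − (48)(99) = -512
Denominator: √[(nΣx²−(Σx)²)(nΣy²−(Σy)²)]
  nΣx²−(Σx)² = 8·332 − 2304 = 352;  nΣy²−(Σy)² = 8·1623 − 9801 = 3183
  √(352·3183) = √1120416 = 1058.4970
r = -512 / 1058.4970 = -0.4837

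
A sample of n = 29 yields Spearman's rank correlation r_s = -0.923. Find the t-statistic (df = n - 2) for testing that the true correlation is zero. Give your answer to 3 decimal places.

t = r_s·√(n−2) / √(1−r_s²) with r_s = -0.923, n = 29
  = -0.923·√27 / √(1 − 0.851929)
  = -0.923·5.196152 / 0.384800
  = -4.796048 / 0.384800 = -12.464

-12.464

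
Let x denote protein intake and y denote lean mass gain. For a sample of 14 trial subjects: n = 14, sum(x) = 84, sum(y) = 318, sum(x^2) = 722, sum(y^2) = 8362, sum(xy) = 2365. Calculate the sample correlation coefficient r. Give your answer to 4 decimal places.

0.9172

Numerator: nΣxy − (Σx)(Σy) = 14·2365 − (84)(318) = 6398
Denominator: √[(nΣx²−(Σx)²)(nΣy²−(Σy)²)]
  nΣx²−(Σx)² = 14·722 − 7056 = 3052;  nΣy²−(Σy)² = 14·8362 − 101124 = 15944
  √(3052·15944) = √48661088 = 6975.7500
r = 6398 / 6975.7500 = 0.9172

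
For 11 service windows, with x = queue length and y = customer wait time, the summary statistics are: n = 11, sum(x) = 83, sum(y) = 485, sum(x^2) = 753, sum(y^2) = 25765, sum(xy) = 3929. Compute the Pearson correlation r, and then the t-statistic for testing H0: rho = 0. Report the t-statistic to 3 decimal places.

1.164

S_xy = nΣxy − ΣxΣy = 11·3929 − 83·485 = 43219 − 40255 = 2964
S_xx = nΣx² − (Σx)² = 11·753 − 83² = 8283 − 6889 = 1394
S_yy = nΣy² − (Σy)² = 11·25765 − 485² = 283415 − 235225 = 48190
r = S_xy / √(S_xx·S_yy) = 2964 / √(1394·48190) = 2964 / √67176860 = 2964 / 8196.1491 = 0.3616
t = r·√(n−2)/√(1−r²) = 0.3616·√9 / √(1−0.130755) = 1.084800 / 0.932333 = 1.164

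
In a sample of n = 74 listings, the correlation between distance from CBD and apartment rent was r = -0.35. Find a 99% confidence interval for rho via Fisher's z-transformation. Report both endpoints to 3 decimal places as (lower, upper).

Fisher z: z_r = atanh(r) = ½·ln((1+(-0.35))/(1−(-0.35))) = -0.365444
SE(z) = 1/√(n−3) = 1/√71 = 0.118678
99% ⇒ z* = 2.576; margin = 2.576·0.118678 = 0.305715
CI on z-scale: (-0.671159, -0.059729)
Back-transform: tanh(-0.671159) = -0.585742, tanh(-0.059729) = -0.059658

(-0.586, -0.060)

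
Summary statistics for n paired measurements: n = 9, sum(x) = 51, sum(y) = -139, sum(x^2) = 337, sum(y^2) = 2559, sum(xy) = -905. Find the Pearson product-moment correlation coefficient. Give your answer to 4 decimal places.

Numerator: nΣxy − (Σx)(Σy) = 9·(-905) − (51)(-139) = -1056
Denominator: √[(nΣx²−(Σx)²)(nΣy²−(Σy)²)]
  nΣx²−(Σx)² = 9·337 − 2601 = 432;  nΣy²−(Σy)² = 9·2559 − 19321 = 3710
  √(432·3710) = √1602720 = 1265.9858
r = -1056 / 1265.9858 = -0.8341

-0.8341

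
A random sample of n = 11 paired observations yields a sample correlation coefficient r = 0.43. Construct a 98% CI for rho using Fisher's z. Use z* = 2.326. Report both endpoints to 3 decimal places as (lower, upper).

z_r = atanh(0.43) = 0.459897;  SE = 1/√(n−3) = 1/√8 = 0.353553
z-limits: 0.459897 ± 2.326·0.353553 = 0.459897 ± 0.822364 = [-0.362467, 1.282261]
ρ-limits: (tanh -0.362467, tanh 1.282261) = (-0.347, 0.857)

(-0.347, 0.857)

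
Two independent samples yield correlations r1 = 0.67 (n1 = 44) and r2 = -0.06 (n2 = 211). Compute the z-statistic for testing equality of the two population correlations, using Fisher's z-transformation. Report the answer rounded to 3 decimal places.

z1 = atanh(0.67) = 0.810743,  z2 = atanh(-0.06) = -0.060072
SE = √(1/(n1−3) + 1/(n2−3)) = √(1/41 + 1/208) = √(0.0243902 + 0.0048077) = √0.0291979 = 0.170874
z = (z1 − z2)/SE = (0.810743 − (-0.060072)) / 0.170874 = 0.870815 / 0.170874 = 5.096

5.096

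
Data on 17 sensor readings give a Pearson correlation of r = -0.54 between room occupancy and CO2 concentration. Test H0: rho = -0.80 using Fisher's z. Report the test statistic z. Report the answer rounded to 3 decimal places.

z_r = atanh(-0.54) = -0.604156,  z_0 = atanh(-0.80) = -1.098612
SE = 1/√(n−3) = 1/√14 = 0.267261
z = (z_r − z_0)/SE = (-0.604156 − (-1.098612)) / 0.267261 = 0.494456 / 0.267261 = 1.850

1.850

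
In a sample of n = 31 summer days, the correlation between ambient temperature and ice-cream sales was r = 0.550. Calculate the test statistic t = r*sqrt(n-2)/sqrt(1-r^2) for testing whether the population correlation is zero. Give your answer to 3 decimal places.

3.546

1 − r² = 1 − 0.302500 = 0.697500;  √(1−r²) = 0.835165
√(n−2) = √29 = 5.385165
t = r·√(n−2)/√(1−r²) = 0.550 · 5.385165 / 0.835165 = 3.546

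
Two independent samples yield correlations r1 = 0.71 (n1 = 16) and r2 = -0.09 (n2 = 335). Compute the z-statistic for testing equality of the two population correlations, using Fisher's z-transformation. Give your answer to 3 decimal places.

z1 = atanh(0.71) = 0.887184,  z2 = atanh(-0.09) = -0.090244
SE = √(1/(n1−3) + 1/(n2−3)) = √(1/13 + 1/332) = √(0.0769231 + 0.0030120) = √0.0799351 = 0.282728
z = (z1 − z2)/SE = (0.887184 − (-0.090244)) / 0.282728 = 0.977428 / 0.282728 = 3.457

3.457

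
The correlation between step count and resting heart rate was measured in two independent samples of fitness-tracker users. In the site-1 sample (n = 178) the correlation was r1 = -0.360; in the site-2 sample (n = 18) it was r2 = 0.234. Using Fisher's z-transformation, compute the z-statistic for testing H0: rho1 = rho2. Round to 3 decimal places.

-2.287

z1 = atanh(-0.360) = -0.376886,  z2 = atanh(0.234) = 0.238417
SE = √(1/(n1−3) + 1/(n2−3)) = √(1/175 + 1/15) = √(0.0057143 + 0.0666667) = √0.0723810 = 0.269037
z = (z1 − z2)/SE = (-0.376886 − 0.238417) / 0.269037 = -0.615303 / 0.269037 = -2.287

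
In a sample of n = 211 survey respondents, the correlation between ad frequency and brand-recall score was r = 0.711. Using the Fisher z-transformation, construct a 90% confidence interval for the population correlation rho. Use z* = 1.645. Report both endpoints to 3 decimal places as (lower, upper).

(0.650, 0.763)

Fisher z: z_r = atanh(r) = ½·ln((1+0.711)/(1−0.711)) = 0.889203
SE(z) = 1/√(n−3) = 1/√208 = 0.069338
90% ⇒ z* = 1.645; margin = 1.645·0.069338 = 0.114061
CI on z-scale: (0.775142, 1.003264)
Back-transform: tanh(0.775142) = 0.649909, tanh(1.003264) = 0.762962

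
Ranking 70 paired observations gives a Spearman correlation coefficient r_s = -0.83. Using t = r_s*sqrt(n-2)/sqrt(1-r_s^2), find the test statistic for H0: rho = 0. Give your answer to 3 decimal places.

-12.271

1 − r_s² = 1 − 0.6889 = 0.3111;  √(1−r_s²) = 0.557763
√(n−2) = √68 = 8.246211
t = r_s·√(n−2)/√(1−r_s²) = -0.83 · 8.246211 / 0.557763 = -12.271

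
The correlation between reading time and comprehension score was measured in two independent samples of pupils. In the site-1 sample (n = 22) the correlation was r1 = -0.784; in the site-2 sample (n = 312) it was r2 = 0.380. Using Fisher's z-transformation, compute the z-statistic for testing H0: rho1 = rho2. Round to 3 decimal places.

z1 = atanh(-0.784) = -1.055667,  z2 = atanh(0.380) = 0.400060
SE = √(1/(n1−3) + 1/(n2−3)) = √(1/19 + 1/309) = √(0.0526316 + 0.0032362) = √0.0558678 = 0.236364
z = (z1 − z2)/SE = (-1.055667 − 0.400060) / 0.236364 = -1.455727 / 0.236364 = -6.159

-6.159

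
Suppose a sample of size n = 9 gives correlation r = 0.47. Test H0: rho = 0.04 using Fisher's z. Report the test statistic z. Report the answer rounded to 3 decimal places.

z_r = atanh(0.47) = 0.510070,  z_0 = atanh(0.04) = 0.040021
SE = 1/√(n−3) = 1/√6 = 0.408248
z = (z_r − z_0)/SE = (0.510070 − 0.040021) / 0.408248 = 0.470049 / 0.408248 = 1.151

1.151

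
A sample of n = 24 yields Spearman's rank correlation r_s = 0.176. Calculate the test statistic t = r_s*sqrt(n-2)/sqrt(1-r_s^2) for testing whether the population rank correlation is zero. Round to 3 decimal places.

0.839

t = r_s·√(n−2) / √(1−r_s²) with r_s = 0.176, n = 24
  = 0.176·√22 / √(1 − 0.030976)
  = 0.176·4.690416 / 0.984390
  = 0.825513 / 0.984390 = 0.839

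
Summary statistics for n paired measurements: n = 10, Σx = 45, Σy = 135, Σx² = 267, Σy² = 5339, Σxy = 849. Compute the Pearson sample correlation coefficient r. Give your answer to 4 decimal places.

Numerator: nΣxy − (Σx)(Σy) = 10·849 − (45)(135) = 2415
Denominator: √[(nΣx²−(Σx)²)(nΣy²−(Σy)²)]
  nΣx²−(Σx)² = 10·267 − 2025 = 645;  nΣy²−(Σy)² = 10·5339 − 18225 = 35165
  √(645·35165) = √22681425 = 4762.5020
r = 2415 / 4762.5020 = 0.5071

0.5071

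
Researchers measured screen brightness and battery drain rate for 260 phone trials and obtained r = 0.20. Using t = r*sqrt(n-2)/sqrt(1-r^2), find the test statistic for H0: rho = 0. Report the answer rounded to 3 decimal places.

t = r·√(n−2) / √(1−r²) with r = 0.20, n = 260
  = 0.20·√258 / √(1 − 0.0400)
  = 0.20·16.062378 / 0.979796
  = 3.212476 / 0.979796 = 3.279

3.279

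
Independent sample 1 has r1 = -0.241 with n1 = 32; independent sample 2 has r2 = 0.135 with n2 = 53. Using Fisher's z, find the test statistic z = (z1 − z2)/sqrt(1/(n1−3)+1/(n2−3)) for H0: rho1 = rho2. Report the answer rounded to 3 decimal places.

z1 = atanh(-0.241) = -0.245836,  z2 = atanh(0.135) = 0.135829
SE = √(1/(n1−3) + 1/(n2−3)) = √(1/29 + 1/50) = √(0.0344828 + 0.0200000) = √0.0544828 = 0.233416
z = (z1 − z2)/SE = (-0.245836 − 0.135829) / 0.233416 = -0.381665 / 0.233416 = -1.635

-1.635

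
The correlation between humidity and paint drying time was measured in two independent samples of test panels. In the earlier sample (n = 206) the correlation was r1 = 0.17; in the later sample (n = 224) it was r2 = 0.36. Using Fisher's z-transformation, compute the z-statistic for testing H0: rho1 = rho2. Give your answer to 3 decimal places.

Fisher z-transforms: z1 = atanh(0.17) = 0.171667, z2 = atanh(0.36) = 0.376886; difference d = -0.205219
Var(d) = 1/203 + 1/221 = 0.0049261 + 0.0045249 = 0.0094510
z = d/√Var(d) = -0.205219 / √0.0094510 = -0.205219 / 0.097216 = -2.111

-2.111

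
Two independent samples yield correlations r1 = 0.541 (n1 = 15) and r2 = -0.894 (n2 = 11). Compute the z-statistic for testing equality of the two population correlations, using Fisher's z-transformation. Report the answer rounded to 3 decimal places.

Fisher z-transforms: z1 = atanh(0.541) = 0.605568, z2 = atanh(-0.894) = -1.441504; difference d = 2.047072
Var(d) = 1/12 + 1/8 = 0.0833333 + 0.1250000 = 0.2083333
z = d/√Var(d) = 2.047072 / √0.2083333 = 2.047072 / 0.456435 = 4.485

4.485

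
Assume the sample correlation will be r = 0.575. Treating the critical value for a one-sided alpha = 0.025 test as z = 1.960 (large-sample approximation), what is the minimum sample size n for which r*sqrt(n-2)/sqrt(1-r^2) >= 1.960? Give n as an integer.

10

r√(n−2)/√(1−r²) ≥ 1.960  ⇔  n−2 ≥ (1.960)²·(1−r²)/r²
(1−r²)/r² = (1−0.330625)/0.330625 = 2.0246
n ≥ 2 + 3.8416·2.0246 = 2 + 7.7777 = 9.7777
⌈9.7777⌉ = 10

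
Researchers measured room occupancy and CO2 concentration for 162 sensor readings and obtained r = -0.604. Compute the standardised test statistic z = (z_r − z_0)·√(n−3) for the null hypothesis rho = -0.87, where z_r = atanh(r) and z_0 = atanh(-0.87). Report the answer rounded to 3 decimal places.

7.990

z_r = atanh(-0.604) = -0.699421,  z_0 = atanh(-0.87) = -1.333080
SE = 1/√(n−3) = 1/√159 = 0.079305
z = (z_r − z_0)/SE = (-0.699421 − (-1.333080)) / 0.079305 = 0.633659 / 0.079305 = 7.990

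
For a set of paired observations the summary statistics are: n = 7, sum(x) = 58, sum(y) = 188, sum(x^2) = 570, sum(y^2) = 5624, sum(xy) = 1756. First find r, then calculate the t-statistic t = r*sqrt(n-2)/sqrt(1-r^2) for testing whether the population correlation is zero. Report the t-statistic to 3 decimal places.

Numerator: nΣxy − (Σx)(Σy) = 7·1756 − (58)(188) = 1388
Denominator: √[(nΣx²−(Σx)²)(nΣy²−(Σy)²)]
  nΣx²−(Σx)² = 7·570 − 3364 = 626;  nΣy²−(Σy)² = 7·5624 − 35344 = 4024
  √(626·4024) = √2519024 = 1587.1433
r = 1388 / 1587.1433 = 0.8745
t = r·√(n−2)/√(1−r²) = 0.8745·√5 / √(1−0.764750) = 1.955441 / 0.485026 = 4.032

4.032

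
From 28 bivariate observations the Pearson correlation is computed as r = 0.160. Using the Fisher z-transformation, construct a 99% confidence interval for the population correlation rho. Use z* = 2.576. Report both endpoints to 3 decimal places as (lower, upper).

(-0.340, 0.589)

Fisher z: z_r = atanh(r) = ½·ln((1+0.160)/(1−0.160)) = 0.161387
SE(z) = 1/√(n−3) = 1/√25 = 0.200000
99% ⇒ z* = 2.576; margin = 2.576·0.200000 = 0.515200
CI on z-scale: (-0.353813, 0.676587)
Back-transform: tanh(-0.353813) = -0.339753, tanh(0.676587) = 0.589296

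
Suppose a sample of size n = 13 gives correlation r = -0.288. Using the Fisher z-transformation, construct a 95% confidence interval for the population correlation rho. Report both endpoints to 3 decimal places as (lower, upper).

(-0.724, 0.313)

z_r = atanh(-0.288) = -0.296384;  SE = 1/√(n−3) = 1/√10 = 0.316228
z-limits: -0.296384 ± 1.960·0.316228 = -0.296384 ± 0.619807 = [-0.916191, 0.323423]
ρ-limits: (tanh -0.916191, tanh 0.323423) = (-0.724, 0.313)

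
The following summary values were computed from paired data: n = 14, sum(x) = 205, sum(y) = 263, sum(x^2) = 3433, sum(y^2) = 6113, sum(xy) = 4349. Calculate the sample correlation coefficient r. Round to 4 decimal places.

0.7003

S_xy = nΣxy − ΣxΣy = 14·4349 − 205·263 = 60886 − 53915 = 6971
S_xx = nΣx² − (Σx)² = 14·3433 − 205² = 48062 − 42025 = 6037
S_yy = nΣy² − (Σy)² = 14·6113 − 263² = 85582 − 69169 = 16413
r = S_xy / √(S_xx·S_yy) = 6971 / √(6037·16413) = 6971 / √99085281 = 6971 / 9954.1590 = 0.7003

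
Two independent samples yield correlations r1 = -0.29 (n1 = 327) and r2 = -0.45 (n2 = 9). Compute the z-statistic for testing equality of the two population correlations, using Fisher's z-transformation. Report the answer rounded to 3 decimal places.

0.452

Fisher z-transforms: z1 = atanh(-0.29) = -0.298566, z2 = atanh(-0.45) = -0.484700; difference d = 0.186134
Var(d) = 1/324 + 1/6 = 0.0030864 + 0.1666667 = 0.1697531
z = d/√Var(d) = 0.186134 / √0.1697531 = 0.186134 / 0.412011 = 0.452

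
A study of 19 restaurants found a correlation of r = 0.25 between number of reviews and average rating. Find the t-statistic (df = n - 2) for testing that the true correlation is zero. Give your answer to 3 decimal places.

1.065

t = r·√(n−2) / √(1−r²) with r = 0.25, n = 19
  = 0.25·√17 / √(1 − 0.0625)
  = 0.25·4.123106 / 0.968246
  = 1.030776 / 0.968246 = 1.065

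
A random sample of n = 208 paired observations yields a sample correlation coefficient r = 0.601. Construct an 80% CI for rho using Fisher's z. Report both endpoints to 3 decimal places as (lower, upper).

(0.541, 0.655)

z_r = atanh(0.601) = 0.694711;  SE = 1/√(n−3) = 1/√205 = 0.069843
z-limits: 0.694711 ± 1.282·0.069843 = 0.694711 ± 0.089539 = [0.605172, 0.784250]
ρ-limits: (tanh 0.605172, tanh 0.784250) = (0.541, 0.655)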